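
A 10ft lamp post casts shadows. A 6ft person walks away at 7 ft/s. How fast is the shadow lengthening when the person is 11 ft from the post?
21/2 ft/s

By similar triangles: 10/(x+s) = 6/s
Solving: s = 6x/4
ds/dt = 6/4 · dx/dt = 3/2 · 7 = 21/2 ft/s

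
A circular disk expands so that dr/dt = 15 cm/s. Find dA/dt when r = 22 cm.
660π cm²/s

A = πr²
dA/dt = 2πr · dr/dt = 2π(22)(15) = 660π cm²/s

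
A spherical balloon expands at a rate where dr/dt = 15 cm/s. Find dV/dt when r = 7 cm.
2940π cm³/s

V = (4/3)πr³
dV/dt = dV/dr · dr/dt = 4πr² · 15
At r = 7: dV/dt = 2940π cm³/s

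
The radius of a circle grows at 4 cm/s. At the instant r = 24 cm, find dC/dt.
8π cm/s

C = 2πr
dC/dt = 2π · dr/dt = 2π · 4 = 8π cm/s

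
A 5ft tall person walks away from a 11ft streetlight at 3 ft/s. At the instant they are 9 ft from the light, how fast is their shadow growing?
5/2 ft/s

By similar triangles: 11/(x+s) = 5/s
Solving: s = 5x/6
ds/dt = 5/6 · dx/dt = 5/6 · 3 = 5/2 ft/s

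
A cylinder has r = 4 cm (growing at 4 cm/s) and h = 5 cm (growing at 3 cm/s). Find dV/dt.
208π cm³/s

V = πr²h
dV/dt = 2πrh·dr/dt + πr²·dh/dt
= 2π(4)(5)(4) + π(4)²(3)
= 208π cm³/s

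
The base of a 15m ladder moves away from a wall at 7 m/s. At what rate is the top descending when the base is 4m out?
28√209/209 ≈ 1.937 m/s

x² + y² = 15²
2x·dx/dt + 2y·dy/dt = 0
dy/dt = -x/y · dx/dt = -4/√209 · 7 = -28√209/209 m/s
The top is descending at 28√209/209 ≈ 1.937 m/s.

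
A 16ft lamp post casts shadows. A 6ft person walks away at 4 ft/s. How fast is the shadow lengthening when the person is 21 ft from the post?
12/5 ft/s

By similar triangles: 16/(x+s) = 6/s
Solving: s = 6x/10
ds/dt = 6/10 · dx/dt = 3/5 · 4 = 12/5 ft/s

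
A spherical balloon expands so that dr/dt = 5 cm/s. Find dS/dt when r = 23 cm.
920π cm²/s

S = 4πr²
dS/dt = dS/dr · dr/dt = 8πr · 5
At r = 23: dS/dt = 920π cm²/s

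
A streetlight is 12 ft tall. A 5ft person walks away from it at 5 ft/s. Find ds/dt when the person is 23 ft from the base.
25/7 ft/s

By similar triangles: 12/(x+s) = 5/s
Solving: s = 5x/7
ds/dt = 5/7 · dx/dt = 5/7 · 5 = 25/7 ft/s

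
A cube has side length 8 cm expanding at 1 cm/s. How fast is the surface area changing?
96 cm²/s

A = 6s²
dA/dt = 12s · ds/dt = 12·8·1 = 96 cm²/s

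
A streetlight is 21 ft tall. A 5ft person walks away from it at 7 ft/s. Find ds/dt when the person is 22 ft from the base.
35/16 ft/s

By similar triangles: 21/(x+s) = 5/s
Solving: s = 5x/16
ds/dt = 5/16 · dx/dt = 5/16 · 7 = 35/16 ft/s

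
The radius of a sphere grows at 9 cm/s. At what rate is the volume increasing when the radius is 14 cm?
7056π cm³/s

V = (4/3)πr³
dV/dt = dV/dr · dr/dt = 4πr² · 9
At r = 14: dV/dt = 7056π cm³/s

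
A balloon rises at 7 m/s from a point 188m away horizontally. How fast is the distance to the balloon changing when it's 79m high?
553√41585/41585 ≈ 2.712 m/s

z² = 188² + y²
z = √(188² + 79²) = √41585
dz/dt = y/z · dy/dt = 79/√41585 · 7 = 553√41585/41585 ≈ 2.712 m/s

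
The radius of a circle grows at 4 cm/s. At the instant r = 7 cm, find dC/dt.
8π cm/s

C = 2πr
dC/dt = 2π · dr/dt = 2π · 4 = 8π cm/s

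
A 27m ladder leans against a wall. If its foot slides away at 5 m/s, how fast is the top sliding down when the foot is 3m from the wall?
√5/4 ≈ 0.559 m/s

x² + y² = 27²
2x·dx/dt + 2y·dy/dt = 0
dy/dt = -x/y · dx/dt = -3/(12√5) · 5 = -√5/4 m/s
The top is descending at √5/4 ≈ 0.559 m/s.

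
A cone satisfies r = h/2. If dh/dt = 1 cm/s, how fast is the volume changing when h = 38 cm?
361π cm³/s

V = (1/3)π(h/2)²h = πh³/12
dV/dt = πh²/4 · 1
At h = 38: dV/dt = 361π cm³/s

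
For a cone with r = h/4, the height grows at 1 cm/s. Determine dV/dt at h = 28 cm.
49π cm³/s

V = (1/3)π(h/4)²h = πh³/48
dV/dt = πh²/16 · 1
At h = 28: dV/dt = 49π cm³/s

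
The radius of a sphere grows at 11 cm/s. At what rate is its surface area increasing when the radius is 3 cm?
264π cm²/s

S = 4πr²
dS/dt = dS/dr · dr/dt = 8πr · 11
At r = 3: dS/dt = 264π cm²/s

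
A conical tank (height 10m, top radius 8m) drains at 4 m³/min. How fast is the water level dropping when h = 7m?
25/(196π) ≈ 0.0406 m/min

r/h = 8/10, so r = (4/5)h
V = (1/3)πr²h = (1/3)π((4/5)h)²h = (16/75)πh³
dV/dh = (16/25)πh²
dh/dt = (dV/dt)/(dV/dh) = -4/((16/25)π·7²) = -25/(196π) m/min
The level is dropping at 25/(196π) ≈ 0.0406 m/min.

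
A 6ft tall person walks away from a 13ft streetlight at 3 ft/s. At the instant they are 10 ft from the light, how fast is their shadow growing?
18/7 ft/s

By similar triangles: 13/(x+s) = 6/s
Solving: s = 6x/7
ds/dt = 6/7 · dx/dt = 6/7 · 3 = 18/7 ft/s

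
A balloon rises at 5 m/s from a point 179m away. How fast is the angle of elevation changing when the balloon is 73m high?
0.02395 rad/s

tan(θ) = y/179
sec²(θ) · dθ/dt = (1/179) · dy/dt
dθ/dt = cos²(θ)/179 · 5 = 179/(179² + 73²) · 5
dθ/dt = 0.02395 rad/s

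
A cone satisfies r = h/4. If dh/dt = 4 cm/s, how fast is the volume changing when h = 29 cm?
841π/4 cm³/s

V = (1/3)π(h/4)²h = πh³/48
dV/dt = πh²/16 · 4
At h = 29: dV/dt = 841π/4 cm³/s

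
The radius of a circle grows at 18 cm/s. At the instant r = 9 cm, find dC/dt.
36π cm/s

C = 2πr
dC/dt = 2π · dr/dt = 2π · 18 = 36π cm/s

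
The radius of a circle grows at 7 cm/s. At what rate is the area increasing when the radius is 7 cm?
98π cm²/s

A = πr²
dA/dt = 2πr · dr/dt = 2π(7)(7) = 98π cm²/s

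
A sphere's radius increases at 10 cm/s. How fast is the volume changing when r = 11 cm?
4840π cm³/s

V = (4/3)πr³
dV/dt = dV/dr · dr/dt = 4πr² · 10
At r = 11: dV/dt = 4840π cm³/s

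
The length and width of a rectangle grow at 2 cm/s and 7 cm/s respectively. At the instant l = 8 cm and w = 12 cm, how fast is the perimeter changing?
18 cm/s

P = 2(l + w)
dP/dt = 2(dl/dt + dw/dt) = 2(2 + 7) = 18 cm/s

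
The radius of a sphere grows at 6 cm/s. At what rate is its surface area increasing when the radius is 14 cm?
672π cm²/s

S = 4πr²
dS/dt = dS/dr · dr/dt = 8πr · 6
At r = 14: dS/dt = 672π cm²/s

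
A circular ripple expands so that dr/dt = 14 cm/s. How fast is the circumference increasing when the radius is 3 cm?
28π cm/s

C = 2πr
dC/dt = 2π · dr/dt = 2π · 14 = 28π cm/s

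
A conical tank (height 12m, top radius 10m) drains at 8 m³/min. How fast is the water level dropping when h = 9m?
32/(225π) ≈ 0.04527 m/min

r/h = 10/12, so r = (5/6)h
V = (1/3)πr²h = (1/3)π((5/6)h)²h = (25/108)πh³
dV/dh = (25/36)πh²
dh/dt = (dV/dt)/(dV/dh) = -8/((25/36)π·9²) = -32/(225π) m/min
The level is dropping at 32/(225π) ≈ 0.04527 m/min.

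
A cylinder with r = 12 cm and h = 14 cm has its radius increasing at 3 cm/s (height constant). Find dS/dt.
228π cm²/s

S = 2πrh + 2πr² (lateral + bases)
dS/dt = (2πh + 4πr)·dr/dt = (2π·14 + 4π·12)·3
= 228π cm²/s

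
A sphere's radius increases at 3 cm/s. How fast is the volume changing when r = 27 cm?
8748π cm³/s

V = (4/3)πr³
dV/dt = dV/dr · dr/dt = 4πr² · 3
At r = 27: dV/dt = 8748π cm³/s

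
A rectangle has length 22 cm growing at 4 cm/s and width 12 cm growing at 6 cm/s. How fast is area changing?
180 cm²/s

A = lw
dA/dt = w·dl/dt + l·dw/dt = 12·4 + 22·6 = 180 cm²/s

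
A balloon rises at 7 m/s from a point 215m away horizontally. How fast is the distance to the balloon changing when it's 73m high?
511√51554/51554 ≈ 2.251 m/s

z² = 215² + y²
z = √(215² + 73²) = √51554
dz/dt = y/z · dy/dt = 73/√51554 · 7 = 511√51554/51554 ≈ 2.251 m/s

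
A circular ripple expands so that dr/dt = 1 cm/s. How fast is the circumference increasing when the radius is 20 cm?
2π cm/s

C = 2πr
dC/dt = 2π · dr/dt = 2π · 1 = 2π cm/s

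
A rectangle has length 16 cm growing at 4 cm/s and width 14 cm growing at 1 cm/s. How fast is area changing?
72 cm²/s

A = lw
dA/dt = w·dl/dt + l·dw/dt = 14·4 + 16·1 = 72 cm²/s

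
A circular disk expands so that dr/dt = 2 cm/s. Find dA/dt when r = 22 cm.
88π cm²/s

A = πr²
dA/dt = 2πr · dr/dt = 2π(22)(2) = 88π cm²/s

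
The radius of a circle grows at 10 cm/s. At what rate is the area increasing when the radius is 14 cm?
280π cm²/s

A = πr²
dA/dt = 2πr · dr/dt = 2π(14)(10) = 280π cm²/s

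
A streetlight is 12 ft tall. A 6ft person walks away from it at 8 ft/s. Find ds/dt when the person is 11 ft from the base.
8 ft/s

By similar triangles: 12/(x+s) = 6/s
Solving: s = 6x/6
ds/dt = 6/6 · dx/dt = 1 · 8 = 8 ft/s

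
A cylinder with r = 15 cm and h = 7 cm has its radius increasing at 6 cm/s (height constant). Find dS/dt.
444π cm²/s

S = 2πrh + 2πr² (lateral + bases)
dS/dt = (2πh + 4πr)·dr/dt = (2π·7 + 4π·15)·6
= 444π cm²/s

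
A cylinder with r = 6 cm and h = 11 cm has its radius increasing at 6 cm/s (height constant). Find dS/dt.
276π cm²/s

S = 2πrh + 2πr² (lateral + bases)
dS/dt = (2πh + 4πr)·dr/dt = (2π·11 + 4π·6)·6
= 276π cm²/s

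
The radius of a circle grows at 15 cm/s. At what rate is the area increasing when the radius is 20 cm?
600π cm²/s

A = πr²
dA/dt = 2πr · dr/dt = 2π(20)(15) = 600π cm²/s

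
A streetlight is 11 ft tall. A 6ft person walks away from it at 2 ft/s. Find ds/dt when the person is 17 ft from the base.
12/5 ft/s

By similar triangles: 11/(x+s) = 6/s
Solving: s = 6x/5
ds/dt = 6/5 · dx/dt = 6/5 · 2 = 12/5 ft/s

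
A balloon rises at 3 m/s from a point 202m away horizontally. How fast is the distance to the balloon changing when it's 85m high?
255√48029/48029 ≈ 1.164 m/s

z² = 202² + y²
z = √(202² + 85²) = √48029
dz/dt = y/z · dy/dt = 85/√48029 · 3 = 255√48029/48029 ≈ 1.164 m/s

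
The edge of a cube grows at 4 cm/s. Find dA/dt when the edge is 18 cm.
864 cm²/s

A = 6s²
dA/dt = 12s · ds/dt = 12·18·4 = 864 cm²/s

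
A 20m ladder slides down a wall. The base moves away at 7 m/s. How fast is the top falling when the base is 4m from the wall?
7√6/12 ≈ 1.429 m/s

x² + y² = 20²
2x·dx/dt + 2y·dy/dt = 0
dy/dt = -x/y · dx/dt = -4/(8√6) · 7 = -7√6/12 m/s
The top is descending at 7√6/12 ≈ 1.429 m/s.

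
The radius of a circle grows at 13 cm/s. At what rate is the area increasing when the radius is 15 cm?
390π cm²/s

A = πr²
dA/dt = 2πr · dr/dt = 2π(15)(13) = 390π cm²/s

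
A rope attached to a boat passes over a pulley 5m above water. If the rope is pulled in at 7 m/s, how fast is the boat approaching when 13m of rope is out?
91/12 ≈ 7.583 m/s

rope² = x² + 5²
x = √(13² - 5²) = 12
dx/dt = (rope/x) · d(rope)/dt = (13/12) · (-7) = -91/12 m/s
The boat approaches at 91/12 ≈ 7.583 m/s.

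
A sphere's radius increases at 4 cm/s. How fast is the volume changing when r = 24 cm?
9216π cm³/s

V = (4/3)πr³
dV/dt = dV/dr · dr/dt = 4πr² · 4
At r = 24: dV/dt = 9216π cm³/s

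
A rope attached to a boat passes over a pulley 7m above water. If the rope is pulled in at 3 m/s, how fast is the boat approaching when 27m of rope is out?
81√170/340 ≈ 3.106 m/s

rope² = x² + 7²
x = √(27² - 7²) = 2√170
dx/dt = (rope/x) · d(rope)/dt = (27/(2√170)) · (-3) = -81√170/340 m/s
The boat approaches at 81√170/340 ≈ 3.106 m/s.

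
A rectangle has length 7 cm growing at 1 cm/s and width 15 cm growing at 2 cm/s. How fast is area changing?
29 cm²/s

A = lw
dA/dt = w·dl/dt + l·dw/dt = 15·1 + 7·2 = 29 cm²/s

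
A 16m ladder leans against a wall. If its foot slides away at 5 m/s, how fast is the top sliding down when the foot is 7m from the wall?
35√23/69 ≈ 2.433 m/s

x² + y² = 16²
2x·dx/dt + 2y·dy/dt = 0
dy/dt = -x/y · dx/dt = -7/(3√23) · 5 = -35√23/69 m/s
The top is descending at 35√23/69 ≈ 2.433 m/s.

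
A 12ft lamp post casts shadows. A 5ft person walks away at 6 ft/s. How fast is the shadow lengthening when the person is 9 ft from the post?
30/7 ft/s

By similar triangles: 12/(x+s) = 5/s
Solving: s = 5x/7
ds/dt = 5/7 · dx/dt = 5/7 · 6 = 30/7 ft/s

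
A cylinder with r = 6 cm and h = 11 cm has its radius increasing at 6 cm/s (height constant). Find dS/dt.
276π cm²/s

S = 2πrh + 2πr² (lateral + bases)
dS/dt = (2πh + 4πr)·dr/dt = (2π·11 + 4π·6)·6
= 276π cm²/s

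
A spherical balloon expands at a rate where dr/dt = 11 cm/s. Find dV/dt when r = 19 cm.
15884π cm³/s

V = (4/3)πr³
dV/dt = dV/dr · dr/dt = 4πr² · 11
At r = 19: dV/dt = 15884π cm³/s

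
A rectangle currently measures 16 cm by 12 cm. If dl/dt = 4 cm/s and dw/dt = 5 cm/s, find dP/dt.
18 cm/s

P = 2(l + w)
dP/dt = 2(dl/dt + dw/dt) = 2(4 + 5) = 18 cm/s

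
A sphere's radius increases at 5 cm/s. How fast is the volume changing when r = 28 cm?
15680π cm³/s

V = (4/3)πr³
dV/dt = dV/dr · dr/dt = 4πr² · 5
At r = 28: dV/dt = 15680π cm³/s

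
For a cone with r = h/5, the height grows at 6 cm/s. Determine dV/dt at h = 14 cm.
1176π/25 cm³/s

V = (1/3)π(h/5)²h = πh³/75
dV/dt = πh²/25 · 6
At h = 14: dV/dt = 1176π/25 cm³/s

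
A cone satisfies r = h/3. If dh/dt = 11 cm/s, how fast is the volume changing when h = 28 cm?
8624π/9 cm³/s

V = (1/3)π(h/3)²h = πh³/27
dV/dt = πh²/9 · 11
At h = 28: dV/dt = 8624π/9 cm³/s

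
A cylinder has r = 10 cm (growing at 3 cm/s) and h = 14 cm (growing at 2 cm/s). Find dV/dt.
1040π cm³/s

V = πr²h
dV/dt = 2πrh·dr/dt + πr²·dh/dt
= 2π(10)(14)(3) + π(10)²(2)
= 1040π cm³/s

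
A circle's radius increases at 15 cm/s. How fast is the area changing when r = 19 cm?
570π cm²/s

A = πr²
dA/dt = 2πr · dr/dt = 2π(19)(15) = 570π cm²/s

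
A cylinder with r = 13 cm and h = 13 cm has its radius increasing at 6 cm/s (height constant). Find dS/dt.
468π cm²/s

S = 2πrh + 2πr² (lateral + bases)
dS/dt = (2πh + 4πr)·dr/dt = (2π·13 + 4π·13)·6
= 468π cm²/s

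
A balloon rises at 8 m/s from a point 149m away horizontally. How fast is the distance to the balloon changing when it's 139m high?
556√41522/20761 ≈ 5.457 m/s

z² = 149² + y²
z = √(149² + 139²) = √41522
dz/dt = y/z · dy/dt = 139/√41522 · 8 = 556√41522/20761 ≈ 5.457 m/s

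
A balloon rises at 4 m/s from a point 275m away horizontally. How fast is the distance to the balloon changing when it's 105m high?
42√3466/1733 ≈ 1.427 m/s

z² = 275² + y²
z = √(275² + 105²) = 5√3466
dz/dt = y/z · dy/dt = 105/(5√3466) · 4 = 42√3466/1733 ≈ 1.427 m/s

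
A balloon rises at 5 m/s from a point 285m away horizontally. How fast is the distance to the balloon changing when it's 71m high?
355√86266/86266 ≈ 1.209 m/s

z² = 285² + y²
z = √(285² + 71²) = √86266
dz/dt = y/z · dy/dt = 71/√86266 · 5 = 355√86266/86266 ≈ 1.209 m/s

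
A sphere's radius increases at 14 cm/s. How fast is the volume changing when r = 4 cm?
896π cm³/s

V = (4/3)πr³
dV/dt = dV/dr · dr/dt = 4πr² · 14
At r = 4: dV/dt = 896π cm³/s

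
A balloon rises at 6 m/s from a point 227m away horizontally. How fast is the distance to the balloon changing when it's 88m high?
528√59273/59273 ≈ 2.169 m/s

z² = 227² + y²
z = √(227² + 88²) = √59273
dz/dt = y/z · dy/dt = 88/√59273 · 6 = 528√59273/59273 ≈ 2.169 m/s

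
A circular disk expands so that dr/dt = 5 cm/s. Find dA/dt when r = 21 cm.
210π cm²/s

A = πr²
dA/dt = 2πr · dr/dt = 2π(21)(5) = 210π cm²/s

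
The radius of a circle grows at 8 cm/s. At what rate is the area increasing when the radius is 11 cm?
176π cm²/s

A = πr²
dA/dt = 2πr · dr/dt = 2π(11)(8) = 176π cm²/s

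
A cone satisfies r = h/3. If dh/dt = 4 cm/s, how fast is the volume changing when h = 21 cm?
196π cm³/s

V = (1/3)π(h/3)²h = πh³/27
dV/dt = πh²/9 · 4
At h = 21: dV/dt = 196π cm³/s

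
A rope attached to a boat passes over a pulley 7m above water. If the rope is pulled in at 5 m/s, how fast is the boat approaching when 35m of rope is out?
25√6/12 ≈ 5.103 m/s

rope² = x² + 7²
x = √(35² - 7²) = 14√6
dx/dt = (rope/x) · d(rope)/dt = (35/(14√6)) · (-5) = -25√6/12 m/s
The boat approaches at 25√6/12 ≈ 5.103 m/s.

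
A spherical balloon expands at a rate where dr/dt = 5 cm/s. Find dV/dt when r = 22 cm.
9680π cm³/s

V = (4/3)πr³
dV/dt = dV/dr · dr/dt = 4πr² · 5
At r = 22: dV/dt = 9680π cm³/s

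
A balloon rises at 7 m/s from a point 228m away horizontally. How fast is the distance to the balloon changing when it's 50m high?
175√13621/13621 ≈ 1.499 m/s

z² = 228² + y²
z = √(228² + 50²) = 2√13621
dz/dt = y/z · dy/dt = 50/(2√13621) · 7 = 175√13621/13621 ≈ 1.499 m/s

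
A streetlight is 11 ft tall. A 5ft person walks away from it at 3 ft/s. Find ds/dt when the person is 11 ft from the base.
5/2 ft/s

By similar triangles: 11/(x+s) = 5/s
Solving: s = 5x/6
ds/dt = 5/6 · dx/dt = 5/6 · 3 = 5/2 ft/s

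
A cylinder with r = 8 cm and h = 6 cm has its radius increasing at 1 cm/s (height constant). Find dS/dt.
44π cm²/s

S = 2πrh + 2πr² (lateral + bases)
dS/dt = (2πh + 4πr)·dr/dt = (2π·6 + 4π·8)·1
= 44π cm²/s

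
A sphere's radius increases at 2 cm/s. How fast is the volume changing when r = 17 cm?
2312π cm³/s

V = (4/3)πr³
dV/dt = dV/dr · dr/dt = 4πr² · 2
At r = 17: dV/dt = 2312π cm³/s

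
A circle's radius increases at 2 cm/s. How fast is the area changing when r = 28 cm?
112π cm²/s

A = πr²
dA/dt = 2πr · dr/dt = 2π(28)(2) = 112π cm²/s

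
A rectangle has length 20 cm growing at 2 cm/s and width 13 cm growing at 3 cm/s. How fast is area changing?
86 cm²/s

A = lw
dA/dt = w·dl/dt + l·dw/dt = 13·2 + 20·3 = 86 cm²/s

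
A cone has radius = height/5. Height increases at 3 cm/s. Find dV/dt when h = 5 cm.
3π cm³/s

V = (1/3)π(h/5)²h = πh³/75
dV/dt = πh²/25 · 3
At h = 5: dV/dt = 3π cm³/s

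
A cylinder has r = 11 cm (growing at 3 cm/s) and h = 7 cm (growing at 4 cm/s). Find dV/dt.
946π cm³/s

V = πr²h
dV/dt = 2πrh·dr/dt + πr²·dh/dt
= 2π(11)(7)(3) + π(11)²(4)
= 946π cm³/s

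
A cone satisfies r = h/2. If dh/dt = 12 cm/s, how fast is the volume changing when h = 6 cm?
108π cm³/s

V = (1/3)π(h/2)²h = πh³/12
dV/dt = πh²/4 · 12
At h = 6: dV/dt = 108π cm³/s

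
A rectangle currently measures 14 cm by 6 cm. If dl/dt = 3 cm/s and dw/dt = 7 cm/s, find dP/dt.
20 cm/s

P = 2(l + w)
dP/dt = 2(dl/dt + dw/dt) = 2(3 + 7) = 20 cm/s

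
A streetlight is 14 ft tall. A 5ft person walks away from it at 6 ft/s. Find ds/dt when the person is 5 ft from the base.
10/3 ft/s

By similar triangles: 14/(x+s) = 5/s
Solving: s = 5x/9
ds/dt = 5/9 · dx/dt = 5/9 · 6 = 10/3 ft/s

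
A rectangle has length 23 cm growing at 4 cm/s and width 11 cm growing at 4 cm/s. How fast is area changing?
136 cm²/s

A = lw
dA/dt = w·dl/dt + l·dw/dt = 11·4 + 23·4 = 136 cm²/s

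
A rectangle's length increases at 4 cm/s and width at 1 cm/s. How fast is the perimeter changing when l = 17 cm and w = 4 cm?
10 cm/s

P = 2(l + w)
dP/dt = 2(dl/dt + dw/dt) = 2(4 + 1) = 10 cm/s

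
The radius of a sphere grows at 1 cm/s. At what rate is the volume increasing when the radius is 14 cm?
784π cm³/s

V = (4/3)πr³
dV/dt = dV/dr · dr/dt = 4πr² · 1
At r = 14: dV/dt = 784π cm³/s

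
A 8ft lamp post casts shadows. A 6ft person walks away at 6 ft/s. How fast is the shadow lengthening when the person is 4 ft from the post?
18 ft/s

By similar triangles: 8/(x+s) = 6/s
Solving: s = 6x/2
ds/dt = 6/2 · dx/dt = 3 · 6 = 18 ft/s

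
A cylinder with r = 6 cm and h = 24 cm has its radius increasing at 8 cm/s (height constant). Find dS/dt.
576π cm²/s

S = 2πrh + 2πr² (lateral + bases)
dS/dt = (2πh + 4πr)·dr/dt = (2π·24 + 4π·6)·8
= 576π cm²/s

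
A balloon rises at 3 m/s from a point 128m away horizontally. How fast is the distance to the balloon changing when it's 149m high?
447√38585/38585 ≈ 2.276 m/s

z² = 128² + y²
z = √(128² + 149²) = √38585
dz/dt = y/z · dy/dt = 149/√38585 · 3 = 447√38585/38585 ≈ 2.276 m/s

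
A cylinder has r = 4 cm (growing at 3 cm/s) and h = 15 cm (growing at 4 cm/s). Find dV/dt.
424π cm³/s

V = πr²h
dV/dt = 2πrh·dr/dt + πr²·dh/dt
= 2π(4)(15)(3) + π(4)²(4)
= 424π cm³/s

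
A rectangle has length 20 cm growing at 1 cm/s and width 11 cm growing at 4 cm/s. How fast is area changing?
91 cm²/s

A = lw
dA/dt = w·dl/dt + l·dw/dt = 11·1 + 20·4 = 91 cm²/s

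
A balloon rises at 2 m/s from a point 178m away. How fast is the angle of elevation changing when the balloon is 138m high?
0.007018 rad/s

tan(θ) = y/178
sec²(θ) · dθ/dt = (1/178) · dy/dt
dθ/dt = cos²(θ)/178 · 2 = 178/(178² + 138²) · 2
dθ/dt = 0.007018 rad/s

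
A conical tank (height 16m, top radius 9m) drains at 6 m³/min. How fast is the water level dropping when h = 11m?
512/(3267π) ≈ 0.04989 m/min

r/h = 9/16, so r = (9/16)h
V = (1/3)πr²h = (1/3)π((9/16)h)²h = (27/256)πh³
dV/dh = (81/256)πh²
dh/dt = (dV/dt)/(dV/dh) = -6/((81/256)π·11²) = -512/(3267π) m/min
The level is dropping at 512/(3267π) ≈ 0.04989 m/min.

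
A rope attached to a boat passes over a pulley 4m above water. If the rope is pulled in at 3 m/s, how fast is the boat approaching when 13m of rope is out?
13√17/17 ≈ 3.153 m/s

rope² = x² + 4²
x = √(13² - 4²) = 3√17
dx/dt = (rope/x) · d(rope)/dt = (13/(3√17)) · (-3) = -13√17/17 m/s
The boat approaches at 13√17/17 ≈ 3.153 m/s.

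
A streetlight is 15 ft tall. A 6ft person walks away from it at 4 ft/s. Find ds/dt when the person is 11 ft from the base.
8/3 ft/s

By similar triangles: 15/(x+s) = 6/s
Solving: s = 6x/9
ds/dt = 6/9 · dx/dt = 2/3 · 4 = 8/3 ft/s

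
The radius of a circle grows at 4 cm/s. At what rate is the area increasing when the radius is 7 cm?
56π cm²/s

A = πr²
dA/dt = 2πr · dr/dt = 2π(7)(4) = 56π cm²/s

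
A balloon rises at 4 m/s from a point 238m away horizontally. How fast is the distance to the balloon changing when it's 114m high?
114√17410/8705 ≈ 1.728 m/s

z² = 238² + y²
z = √(238² + 114²) = 2√17410
dz/dt = y/z · dy/dt = 114/(2√17410) · 4 = 114√17410/8705 ≈ 1.728 m/s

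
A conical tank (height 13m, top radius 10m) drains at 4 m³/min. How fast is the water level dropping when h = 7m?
169/(1225π) ≈ 0.04391 m/min

r/h = 10/13, so r = (10/13)h
V = (1/3)πr²h = (1/3)π((10/13)h)²h = (100/507)πh³
dV/dh = (100/169)πh²
dh/dt = (dV/dt)/(dV/dh) = -4/((100/169)π·7²) = -169/(1225π) m/min
The level is dropping at 169/(1225π) ≈ 0.04391 m/min.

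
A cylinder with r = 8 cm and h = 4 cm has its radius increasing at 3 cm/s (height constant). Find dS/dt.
120π cm²/s

S = 2πrh + 2πr² (lateral + bases)
dS/dt = (2πh + 4πr)·dr/dt = (2π·4 + 4π·8)·3
= 120π cm²/s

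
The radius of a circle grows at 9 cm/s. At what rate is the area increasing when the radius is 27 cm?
486π cm²/s

A = πr²
dA/dt = 2πr · dr/dt = 2π(27)(9) = 486π cm²/s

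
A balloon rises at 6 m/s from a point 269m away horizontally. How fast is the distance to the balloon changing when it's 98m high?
588√485/6305 ≈ 2.054 m/s

z² = 269² + y²
z = √(269² + 98²) = 13√485
dz/dt = y/z · dy/dt = 98/(13√485) · 6 = 588√485/6305 ≈ 2.054 m/s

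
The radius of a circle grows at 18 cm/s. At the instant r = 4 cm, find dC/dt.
36π cm/s

C = 2πr
dC/dt = 2π · dr/dt = 2π · 18 = 36π cm/s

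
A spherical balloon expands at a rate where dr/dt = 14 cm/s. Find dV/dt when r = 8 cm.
3584π cm³/s

V = (4/3)πr³
dV/dt = dV/dr · dr/dt = 4πr² · 14
At r = 8: dV/dt = 3584π cm³/s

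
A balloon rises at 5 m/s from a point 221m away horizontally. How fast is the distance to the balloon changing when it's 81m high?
405√55402/55402 ≈ 1.721 m/s

z² = 221² + y²
z = √(221² + 81²) = √55402
dz/dt = y/z · dy/dt = 81/√55402 · 5 = 405√55402/55402 ≈ 1.721 m/s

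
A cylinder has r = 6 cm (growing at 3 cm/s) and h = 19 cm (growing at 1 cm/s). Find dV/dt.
720π cm³/s

V = πr²h
dV/dt = 2πrh·dr/dt + πr²·dh/dt
= 2π(6)(19)(3) + π(6)²(1)
= 720π cm³/s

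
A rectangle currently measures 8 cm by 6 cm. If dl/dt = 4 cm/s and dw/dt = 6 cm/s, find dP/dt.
20 cm/s

P = 2(l + w)
dP/dt = 2(dl/dt + dw/dt) = 2(4 + 6) = 20 cm/s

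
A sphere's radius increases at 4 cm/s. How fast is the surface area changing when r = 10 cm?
320π cm²/s

S = 4πr²
dS/dt = dS/dr · dr/dt = 8πr · 4
At r = 10: dS/dt = 320π cm²/s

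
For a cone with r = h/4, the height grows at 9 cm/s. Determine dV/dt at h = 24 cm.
324π cm³/s

V = (1/3)π(h/4)²h = πh³/48
dV/dt = πh²/16 · 9
At h = 24: dV/dt = 324π cm³/s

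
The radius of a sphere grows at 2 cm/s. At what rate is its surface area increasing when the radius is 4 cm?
64π cm²/s

S = 4πr²
dS/dt = dS/dr · dr/dt = 8πr · 2
At r = 4: dS/dt = 64π cm²/s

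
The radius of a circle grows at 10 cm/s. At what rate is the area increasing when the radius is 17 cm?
340π cm²/s

A = πr²
dA/dt = 2πr · dr/dt = 2π(17)(10) = 340π cm²/s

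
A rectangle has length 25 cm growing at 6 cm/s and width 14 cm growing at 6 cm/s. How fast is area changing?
234 cm²/s

A = lw
dA/dt = w·dl/dt + l·dw/dt = 14·6 + 25·6 = 234 cm²/s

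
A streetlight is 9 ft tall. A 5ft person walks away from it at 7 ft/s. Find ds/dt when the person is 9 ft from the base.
35/4 ft/s

By similar triangles: 9/(x+s) = 5/s
Solving: s = 5x/4
ds/dt = 5/4 · dx/dt = 5/4 · 7 = 35/4 ft/s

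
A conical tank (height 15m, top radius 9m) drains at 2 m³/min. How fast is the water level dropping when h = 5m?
2/(9π) ≈ 0.07074 m/min

r/h = 9/15, so r = (3/5)h
V = (1/3)πr²h = (1/3)π((3/5)h)²h = (3/25)πh³
dV/dh = (9/25)πh²
dh/dt = (dV/dt)/(dV/dh) = -2/((9/25)π·5²) = -2/(9π) m/min
The level is dropping at 2/(9π) ≈ 0.07074 m/min.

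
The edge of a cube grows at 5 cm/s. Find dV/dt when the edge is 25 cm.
9375 cm³/s

V = s³
dV/dt = 3s² · ds/dt = 3·25²·5 = 9375 cm³/s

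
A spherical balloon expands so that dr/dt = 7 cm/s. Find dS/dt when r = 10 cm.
560π cm²/s

S = 4πr²
dS/dt = dS/dr · dr/dt = 8πr · 7
At r = 10: dS/dt = 560π cm²/s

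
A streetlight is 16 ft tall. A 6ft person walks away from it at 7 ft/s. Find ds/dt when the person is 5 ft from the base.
21/5 ft/s

By similar triangles: 16/(x+s) = 6/s
Solving: s = 6x/10
ds/dt = 6/10 · dx/dt = 3/5 · 7 = 21/5 ft/s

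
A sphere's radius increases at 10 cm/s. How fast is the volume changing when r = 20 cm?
16000π cm³/s

V = (4/3)πr³
dV/dt = dV/dr · dr/dt = 4πr² · 10
At r = 20: dV/dt = 16000π cm³/s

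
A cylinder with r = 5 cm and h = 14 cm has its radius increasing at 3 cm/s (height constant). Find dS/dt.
144π cm²/s

S = 2πrh + 2πr² (lateral + bases)
dS/dt = (2πh + 4πr)·dr/dt = (2π·14 + 4π·5)·3
= 144π cm²/s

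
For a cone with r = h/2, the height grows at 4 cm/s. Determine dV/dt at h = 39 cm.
1521π cm³/s

V = (1/3)π(h/2)²h = πh³/12
dV/dt = πh²/4 · 4
At h = 39: dV/dt = 1521π cm³/s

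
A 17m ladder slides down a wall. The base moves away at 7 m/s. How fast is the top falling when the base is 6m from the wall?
42√253/253 ≈ 2.641 m/s

x² + y² = 17²
2x·dx/dt + 2y·dy/dt = 0
dy/dt = -x/y · dx/dt = -6/√253 · 7 = -42√253/253 m/s
The top is descending at 42√253/253 ≈ 2.641 m/s.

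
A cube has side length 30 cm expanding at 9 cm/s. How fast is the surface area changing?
3240 cm²/s

A = 6s²
dA/dt = 12s · ds/dt = 12·30·9 = 3240 cm²/s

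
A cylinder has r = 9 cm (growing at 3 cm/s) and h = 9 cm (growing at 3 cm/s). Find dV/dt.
729π cm³/s

V = πr²h
dV/dt = 2πrh·dr/dt + πr²·dh/dt
= 2π(9)(9)(3) + π(9)²(3)
= 729π cm³/s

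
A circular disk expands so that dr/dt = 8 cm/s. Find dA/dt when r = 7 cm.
112π cm²/s

A = πr²
dA/dt = 2πr · dr/dt = 2π(7)(8) = 112π cm²/s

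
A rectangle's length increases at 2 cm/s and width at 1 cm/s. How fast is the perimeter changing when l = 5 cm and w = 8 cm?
6 cm/s

P = 2(l + w)
dP/dt = 2(dl/dt + dw/dt) = 2(2 + 1) = 6 cm/s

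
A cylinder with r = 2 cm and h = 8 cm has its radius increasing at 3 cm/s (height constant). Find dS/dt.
72π cm²/s

S = 2πrh + 2πr² (lateral + bases)
dS/dt = (2πh + 4πr)·dr/dt = (2π·8 + 4π·2)·3
= 72π cm²/s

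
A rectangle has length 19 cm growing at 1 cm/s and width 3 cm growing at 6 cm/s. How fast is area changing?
117 cm²/s

A = lw
dA/dt = w·dl/dt + l·dw/dt = 3·1 + 19·6 = 117 cm²/s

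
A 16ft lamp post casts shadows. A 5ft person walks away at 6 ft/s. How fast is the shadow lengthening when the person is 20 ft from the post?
30/11 ft/s

By similar triangles: 16/(x+s) = 5/s
Solving: s = 5x/11
ds/dt = 5/11 · dx/dt = 5/11 · 6 = 30/11 ft/s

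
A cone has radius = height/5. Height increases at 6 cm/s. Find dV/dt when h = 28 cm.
4704π/25 cm³/s

V = (1/3)π(h/5)²h = πh³/75
dV/dt = πh²/25 · 6
At h = 28: dV/dt = 4704π/25 cm³/s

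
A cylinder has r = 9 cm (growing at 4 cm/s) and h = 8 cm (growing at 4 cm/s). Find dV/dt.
900π cm³/s

V = πr²h
dV/dt = 2πrh·dr/dt + πr²·dh/dt
= 2π(9)(8)(4) + π(9)²(4)
= 900π cm³/s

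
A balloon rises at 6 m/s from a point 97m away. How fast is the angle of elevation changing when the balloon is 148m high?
0.018587 rad/s

tan(θ) = y/97
sec²(θ) · dθ/dt = (1/97) · dy/dt
dθ/dt = cos²(θ)/97 · 6 = 97/(97² + 148²) · 6
dθ/dt = 0.018587 rad/s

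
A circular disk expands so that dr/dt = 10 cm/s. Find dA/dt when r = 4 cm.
80π cm²/s

A = πr²
dA/dt = 2πr · dr/dt = 2π(4)(10) = 80π cm²/s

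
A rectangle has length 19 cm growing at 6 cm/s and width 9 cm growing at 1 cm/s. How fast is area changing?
73 cm²/s

A = lw
dA/dt = w·dl/dt + l·dw/dt = 9·6 + 19·1 = 73 cm²/s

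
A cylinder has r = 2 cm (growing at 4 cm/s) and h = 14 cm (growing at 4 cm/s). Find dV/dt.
240π cm³/s

V = πr²h
dV/dt = 2πrh·dr/dt + πr²·dh/dt
= 2π(2)(14)(4) + π(2)²(4)
= 240π cm³/s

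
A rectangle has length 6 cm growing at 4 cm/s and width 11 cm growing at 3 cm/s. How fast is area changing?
62 cm²/s

A = lw
dA/dt = w·dl/dt + l·dw/dt = 11·4 + 6·3 = 62 cm²/s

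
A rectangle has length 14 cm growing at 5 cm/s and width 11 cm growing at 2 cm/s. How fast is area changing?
83 cm²/s

A = lw
dA/dt = w·dl/dt + l·dw/dt = 11·5 + 14·2 = 83 cm²/s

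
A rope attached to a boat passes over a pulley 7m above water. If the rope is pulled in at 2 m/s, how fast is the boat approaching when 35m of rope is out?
5√6/6 ≈ 2.041 m/s

rope² = x² + 7²
x = √(35² - 7²) = 14√6
dx/dt = (rope/x) · d(rope)/dt = (35/(14√6)) · (-2) = -5√6/6 m/s
The boat approaches at 5√6/6 ≈ 2.041 m/s.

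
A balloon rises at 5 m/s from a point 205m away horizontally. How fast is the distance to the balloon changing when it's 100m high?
100√2081/2081 ≈ 2.192 m/s

z² = 205² + y²
z = √(205² + 100²) = 5√2081
dz/dt = y/z · dy/dt = 100/(5√2081) · 5 = 100√2081/2081 ≈ 2.192 m/s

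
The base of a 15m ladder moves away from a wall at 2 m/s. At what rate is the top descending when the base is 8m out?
16√161/161 ≈ 1.261 m/s

x² + y² = 15²
2x·dx/dt + 2y·dy/dt = 0
dy/dt = -x/y · dx/dt = -8/√161 · 2 = -16√161/161 m/s
The top is descending at 16√161/161 ≈ 1.261 m/s.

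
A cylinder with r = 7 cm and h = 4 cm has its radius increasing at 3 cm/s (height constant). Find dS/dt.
108π cm²/s

S = 2πrh + 2πr² (lateral + bases)
dS/dt = (2πh + 4πr)·dr/dt = (2π·4 + 4π·7)·3
= 108π cm²/s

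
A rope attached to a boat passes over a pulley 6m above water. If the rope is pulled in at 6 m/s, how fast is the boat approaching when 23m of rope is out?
138√493/493 ≈ 6.215 m/s

rope² = x² + 6²
x = √(23² - 6²) = √493
dx/dt = (rope/x) · d(rope)/dt = (23/√493) · (-6) = -138√493/493 m/s
The boat approaches at 138√493/493 ≈ 6.215 m/s.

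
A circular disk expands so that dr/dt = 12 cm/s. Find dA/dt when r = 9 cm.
216π cm²/s

A = πr²
dA/dt = 2πr · dr/dt = 2π(9)(12) = 216π cm²/s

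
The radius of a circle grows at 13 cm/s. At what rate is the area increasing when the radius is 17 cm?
442π cm²/s

A = πr²
dA/dt = 2πr · dr/dt = 2π(17)(13) = 442π cm²/s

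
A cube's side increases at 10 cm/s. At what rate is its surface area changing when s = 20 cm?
2400 cm²/s

A = 6s²
dA/dt = 12s · ds/dt = 12·20·10 = 2400 cm²/s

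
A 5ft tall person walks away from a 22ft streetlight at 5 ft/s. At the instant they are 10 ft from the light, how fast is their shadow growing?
25/17 ft/s

By similar triangles: 22/(x+s) = 5/s
Solving: s = 5x/17
ds/dt = 5/17 · dx/dt = 5/17 · 5 = 25/17 ft/s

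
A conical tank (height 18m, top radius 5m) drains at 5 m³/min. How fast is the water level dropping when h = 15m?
36/(125π) ≈ 0.09167 m/min

r/h = 5/18, so r = (5/18)h
V = (1/3)πr²h = (1/3)π((5/18)h)²h = (25/972)πh³
dV/dh = (25/324)πh²
dh/dt = (dV/dt)/(dV/dh) = -5/((25/324)π·15²) = -36/(125π) m/min
The level is dropping at 36/(125π) ≈ 0.09167 m/min.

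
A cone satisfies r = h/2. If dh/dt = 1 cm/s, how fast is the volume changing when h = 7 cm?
49π/4 cm³/s

V = (1/3)π(h/2)²h = πh³/12
dV/dt = πh²/4 · 1
At h = 7: dV/dt = 49π/4 cm³/s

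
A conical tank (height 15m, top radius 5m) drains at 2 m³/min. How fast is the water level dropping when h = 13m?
18/(169π) ≈ 0.0339 m/min

r/h = 5/15, so r = (1/3)h
V = (1/3)πr²h = (1/3)π((1/3)h)²h = (1/27)πh³
dV/dh = (1/9)πh²
dh/dt = (dV/dt)/(dV/dh) = -2/((1/9)π·13²) = -18/(169π) m/min
The level is dropping at 18/(169π) ≈ 0.0339 m/min.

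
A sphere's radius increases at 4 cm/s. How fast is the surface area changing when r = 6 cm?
192π cm²/s

S = 4πr²
dS/dt = dS/dr · dr/dt = 8πr · 4
At r = 6: dS/dt = 192π cm²/s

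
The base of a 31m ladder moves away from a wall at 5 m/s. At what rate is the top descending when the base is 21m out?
21√130/52 ≈ 4.605 m/s

x² + y² = 31²
2x·dx/dt + 2y·dy/dt = 0
dy/dt = -x/y · dx/dt = -21/(2√130) · 5 = -21√130/52 m/s
The top is descending at 21√130/52 ≈ 4.605 m/s.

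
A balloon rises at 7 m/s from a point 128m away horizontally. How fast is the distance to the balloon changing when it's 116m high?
203√1865/1865 ≈ 4.701 m/s

z² = 128² + y²
z = √(128² + 116²) = 4√1865
dz/dt = y/z · dy/dt = 116/(4√1865) · 7 = 203√1865/1865 ≈ 4.701 m/s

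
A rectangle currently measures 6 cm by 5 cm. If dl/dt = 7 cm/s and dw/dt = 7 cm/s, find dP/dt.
28 cm/s

P = 2(l + w)
dP/dt = 2(dl/dt + dw/dt) = 2(7 + 7) = 28 cm/s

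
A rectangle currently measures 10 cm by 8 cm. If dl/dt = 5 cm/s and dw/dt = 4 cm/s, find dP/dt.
18 cm/s

P = 2(l + w)
dP/dt = 2(dl/dt + dw/dt) = 2(5 + 4) = 18 cm/s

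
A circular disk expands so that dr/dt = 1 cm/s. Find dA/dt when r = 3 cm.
6π cm²/s

A = πr²
dA/dt = 2πr · dr/dt = 2π(3)(1) = 6π cm²/s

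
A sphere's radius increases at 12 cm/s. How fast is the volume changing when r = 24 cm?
27648π cm³/s

V = (4/3)πr³
dV/dt = dV/dr · dr/dt = 4πr² · 12
At r = 24: dV/dt = 27648π cm³/s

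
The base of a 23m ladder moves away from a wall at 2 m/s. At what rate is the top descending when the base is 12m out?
24√385/385 ≈ 1.223 m/s

x² + y² = 23²
2x·dx/dt + 2y·dy/dt = 0
dy/dt = -x/y · dx/dt = -12/√385 · 2 = -24√385/385 m/s
The top is descending at 24√385/385 ≈ 1.223 m/s.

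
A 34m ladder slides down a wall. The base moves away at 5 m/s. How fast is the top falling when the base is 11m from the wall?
11√115/69 ≈ 1.71 m/s

x² + y² = 34²
2x·dx/dt + 2y·dy/dt = 0
dy/dt = -x/y · dx/dt = -11/(3√115) · 5 = -11√115/69 m/s
The top is descending at 11√115/69 ≈ 1.71 m/s.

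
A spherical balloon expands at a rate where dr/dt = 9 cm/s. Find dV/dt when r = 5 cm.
900π cm³/s

V = (4/3)πr³
dV/dt = dV/dr · dr/dt = 4πr² · 9
At r = 5: dV/dt = 900π cm³/s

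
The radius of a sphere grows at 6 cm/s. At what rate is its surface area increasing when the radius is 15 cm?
720π cm²/s

S = 4πr²
dS/dt = dS/dr · dr/dt = 8πr · 6
At r = 15: dS/dt = 720π cm²/s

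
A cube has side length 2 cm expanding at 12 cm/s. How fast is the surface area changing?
288 cm²/s

A = 6s²
dA/dt = 12s · ds/dt = 12·2·12 = 288 cm²/s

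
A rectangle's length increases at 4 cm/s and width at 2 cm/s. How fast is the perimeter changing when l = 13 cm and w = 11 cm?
12 cm/s

P = 2(l + w)
dP/dt = 2(dl/dt + dw/dt) = 2(4 + 2) = 12 cm/s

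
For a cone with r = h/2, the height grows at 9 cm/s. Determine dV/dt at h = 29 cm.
7569π/4 cm³/s

V = (1/3)π(h/2)²h = πh³/12
dV/dt = πh²/4 · 9
At h = 29: dV/dt = 7569π/4 cm³/s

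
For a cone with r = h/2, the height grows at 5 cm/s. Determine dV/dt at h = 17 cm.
1445π/4 cm³/s

V = (1/3)π(h/2)²h = πh³/12
dV/dt = πh²/4 · 5
At h = 17: dV/dt = 1445π/4 cm³/s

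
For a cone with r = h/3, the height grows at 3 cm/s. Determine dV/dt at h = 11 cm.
121π/3 cm³/s

V = (1/3)π(h/3)²h = πh³/27
dV/dt = πh²/9 · 3
At h = 11: dV/dt = 121π/3 cm³/s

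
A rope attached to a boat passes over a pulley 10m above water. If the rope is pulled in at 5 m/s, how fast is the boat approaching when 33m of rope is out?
165√989/989 ≈ 5.247 m/s

rope² = x² + 10²
x = √(33² - 10²) = √989
dx/dt = (rope/x) · d(rope)/dt = (33/√989) · (-5) = -165√989/989 m/s
The boat approaches at 165√989/989 ≈ 5.247 m/s.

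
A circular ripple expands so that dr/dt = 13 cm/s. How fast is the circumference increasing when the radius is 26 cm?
26π cm/s

C = 2πr
dC/dt = 2π · dr/dt = 2π · 13 = 26π cm/s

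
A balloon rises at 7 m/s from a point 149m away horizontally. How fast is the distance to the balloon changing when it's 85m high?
595√29426/29426 ≈ 3.469 m/s

z² = 149² + y²
z = √(149² + 85²) = √29426
dz/dt = y/z · dy/dt = 85/√29426 · 7 = 595√29426/29426 ≈ 3.469 m/s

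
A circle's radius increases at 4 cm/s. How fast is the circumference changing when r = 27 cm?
8π cm/s

C = 2πr
dC/dt = 2π · dr/dt = 2π · 4 = 8π cm/s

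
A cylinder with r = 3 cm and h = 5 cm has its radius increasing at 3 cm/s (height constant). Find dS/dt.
66π cm²/s

S = 2πrh + 2πr² (lateral + bases)
dS/dt = (2πh + 4πr)·dr/dt = (2π·5 + 4π·3)·3
= 66π cm²/s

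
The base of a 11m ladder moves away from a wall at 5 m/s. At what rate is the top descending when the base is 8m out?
40√57/57 ≈ 5.298 m/s

x² + y² = 11²
2x·dx/dt + 2y·dy/dt = 0
dy/dt = -x/y · dx/dt = -8/√57 · 5 = -40√57/57 m/s
The top is descending at 40√57/57 ≈ 5.298 m/s.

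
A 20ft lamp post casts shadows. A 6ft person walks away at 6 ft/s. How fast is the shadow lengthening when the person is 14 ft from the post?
18/7 ft/s

By similar triangles: 20/(x+s) = 6/s
Solving: s = 6x/14
ds/dt = 6/14 · dx/dt = 3/7 · 6 = 18/7 ft/s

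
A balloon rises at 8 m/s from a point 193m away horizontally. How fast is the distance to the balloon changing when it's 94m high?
752√46085/46085 ≈ 3.503 m/s

z² = 193² + y²
z = √(193² + 94²) = √46085
dz/dt = y/z · dy/dt = 94/√46085 · 8 = 752√46085/46085 ≈ 3.503 m/s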